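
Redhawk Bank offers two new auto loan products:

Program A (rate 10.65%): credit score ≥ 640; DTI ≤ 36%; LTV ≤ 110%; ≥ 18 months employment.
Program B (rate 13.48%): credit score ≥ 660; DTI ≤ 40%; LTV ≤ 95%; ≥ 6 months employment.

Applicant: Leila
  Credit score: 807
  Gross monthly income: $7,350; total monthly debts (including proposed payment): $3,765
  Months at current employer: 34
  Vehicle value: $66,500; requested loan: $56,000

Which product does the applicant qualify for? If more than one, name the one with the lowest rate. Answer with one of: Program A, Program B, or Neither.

DTI = 3,765/7,350 = 51.2%.
LTV = 56,000/66,500 = 84.2%.
Program A: score 807 ≥ 640; DTI 51.2% > 36%; LTV 84.2% ≤ 110%; employment 34 ≥ 18 mo → does not qualify.
Program B: score 807 ≥ 660; DTI 51.2% > 40%; LTV 84.2% ≤ 95%; employment 34 ≥ 6 mo → does not qualify.

Neither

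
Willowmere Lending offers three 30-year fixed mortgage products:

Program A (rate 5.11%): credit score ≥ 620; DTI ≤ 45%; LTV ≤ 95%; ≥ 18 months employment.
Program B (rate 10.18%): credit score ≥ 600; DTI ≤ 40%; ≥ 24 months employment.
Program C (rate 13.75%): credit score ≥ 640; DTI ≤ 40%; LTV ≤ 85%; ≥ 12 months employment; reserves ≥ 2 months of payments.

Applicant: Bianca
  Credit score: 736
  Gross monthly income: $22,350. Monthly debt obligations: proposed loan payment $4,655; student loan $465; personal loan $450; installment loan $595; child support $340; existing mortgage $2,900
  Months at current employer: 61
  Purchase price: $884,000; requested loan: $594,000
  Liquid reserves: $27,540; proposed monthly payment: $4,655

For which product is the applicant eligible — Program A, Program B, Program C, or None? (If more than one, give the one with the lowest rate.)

Total debts = (4,655 + 465 + 450 + 595 + 340 + 2,900) = 9,405; DTI = 9,405/22,350 = 42.1%.
LTV = 594,000/884,000 = 67.2%.
Reserves = 27,540/4,655 = 5.9 months.
Program A: score 736 ≥ 620; DTI 42.1% ≤ 45%; LTV 67.2% ≤ 95%; employment 61 ≥ 18 mo → qualifies.
Program B: score 736 ≥ 600; DTI 42.1% > 40%; employment 61 ≥ 24 mo → does not qualify.
Program C: score 736 ≥ 640; DTI 42.1% > 40%; LTV 67.2% ≤ 85%; employment 61 ≥ 12 mo; reserves 5.9 ≥ 2 mo → does not qualify.

Program A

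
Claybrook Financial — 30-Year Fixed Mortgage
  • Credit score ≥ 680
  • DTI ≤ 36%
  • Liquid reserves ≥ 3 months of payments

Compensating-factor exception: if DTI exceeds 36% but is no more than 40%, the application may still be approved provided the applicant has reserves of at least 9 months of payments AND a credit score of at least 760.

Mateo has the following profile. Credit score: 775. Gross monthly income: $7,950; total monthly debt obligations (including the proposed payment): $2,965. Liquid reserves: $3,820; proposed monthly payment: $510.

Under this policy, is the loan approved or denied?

Denied

Credit score 775 ≥ 680 (meets base)
DTI: 2,965 ÷ 7,950 = 37.3%, over the 36% base limit.
Reserves: 3,820 ÷ 510 = 7.5 months (meets 3-month minimum)
37.3% falls in the override range (36%–40%), so the compensating-factor test applies.
Reserves 7.5 < 9 months; credit score 775 ≥ 760.
Compensating-factor requirement not fully met.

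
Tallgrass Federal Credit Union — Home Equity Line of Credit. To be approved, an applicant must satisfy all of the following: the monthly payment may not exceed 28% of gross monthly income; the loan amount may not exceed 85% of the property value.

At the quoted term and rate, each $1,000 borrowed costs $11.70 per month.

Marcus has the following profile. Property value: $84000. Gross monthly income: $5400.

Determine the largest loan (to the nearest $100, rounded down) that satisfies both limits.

$71,400

Payment cap: 28% × $5,400 = $1,512/month.
At $11.70 per $1,000, that supports 1,512/11.70 × 1,000 ≈ $129,230 → $129,200.
LTV cap: 85% × $84,000 = $71,400 → $71,400.
Binding constraint: loan-to-value.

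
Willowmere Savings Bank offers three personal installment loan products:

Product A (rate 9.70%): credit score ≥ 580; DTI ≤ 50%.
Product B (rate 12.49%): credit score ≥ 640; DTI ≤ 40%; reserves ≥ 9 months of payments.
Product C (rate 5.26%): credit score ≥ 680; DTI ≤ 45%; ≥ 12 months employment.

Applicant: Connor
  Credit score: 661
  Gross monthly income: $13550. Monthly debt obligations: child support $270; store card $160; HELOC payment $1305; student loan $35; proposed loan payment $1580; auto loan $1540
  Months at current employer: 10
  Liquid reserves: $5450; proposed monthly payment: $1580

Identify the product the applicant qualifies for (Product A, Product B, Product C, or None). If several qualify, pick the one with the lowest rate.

Product A

Total debts = (270 + 160 + 1,305 + 35 + 1,580 + 1,540) = 4,890; DTI = 4,890/13,550 = 36.1%.
Reserves = 5,450/1,580 = 3.4 months.
Product A: score 661 ≥ 580; DTI 36.1% ≤ 50% → qualifies.
Product B: score 661 ≥ 640; DTI 36.1% ≤ 40%; reserves 3.4 < 9 mo → does not qualify.
Product C: score 661 < 680; DTI 36.1% ≤ 45%; employment 10 < 12 mo → does not qualify.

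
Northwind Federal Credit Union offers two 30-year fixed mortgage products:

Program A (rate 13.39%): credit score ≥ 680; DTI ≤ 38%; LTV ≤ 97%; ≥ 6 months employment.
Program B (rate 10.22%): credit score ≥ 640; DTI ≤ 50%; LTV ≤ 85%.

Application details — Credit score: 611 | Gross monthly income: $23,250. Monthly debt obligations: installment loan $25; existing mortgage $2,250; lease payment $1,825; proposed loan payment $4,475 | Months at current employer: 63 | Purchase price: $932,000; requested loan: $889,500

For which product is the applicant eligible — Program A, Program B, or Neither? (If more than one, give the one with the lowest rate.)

Total debts = (25 + 2,250 + 1,825 + 4,475) = 8,575; DTI = 8,575/23,250 = 36.9%.
LTV = 889,500/932,000 = 95.4%.
Program A: score 611 < 680; DTI 36.9% ≤ 38%; LTV 95.4% ≤ 97%; employment 63 ≥ 6 mo → does not qualify.
Program B: score 611 < 640; DTI 36.9% ≤ 50%; LTV 95.4% > 85% → does not qualify.

Neither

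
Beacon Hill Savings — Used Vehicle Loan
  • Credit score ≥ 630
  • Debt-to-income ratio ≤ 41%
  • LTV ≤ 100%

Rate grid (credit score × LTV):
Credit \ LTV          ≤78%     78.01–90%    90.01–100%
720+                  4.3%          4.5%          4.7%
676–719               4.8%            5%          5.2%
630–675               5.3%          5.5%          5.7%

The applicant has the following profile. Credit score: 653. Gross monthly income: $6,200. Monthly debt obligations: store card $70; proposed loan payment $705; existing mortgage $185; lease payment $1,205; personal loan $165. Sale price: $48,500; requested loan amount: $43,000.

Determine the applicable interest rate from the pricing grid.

5.5%

Credit score 653 ≥ 630; Total monthly debts = (70 + 705 + 185 + 1,205 + 165) = 2,330. DTI = 2,330/6,200 = 37.6% ≤ 41%
Loan-to-value = 43,000/48,500 = 88.7% — pass (100% max)
Score 653 is in the 630–675 band; LTV 88.7% is in the 78.01–90% band → 5.5%.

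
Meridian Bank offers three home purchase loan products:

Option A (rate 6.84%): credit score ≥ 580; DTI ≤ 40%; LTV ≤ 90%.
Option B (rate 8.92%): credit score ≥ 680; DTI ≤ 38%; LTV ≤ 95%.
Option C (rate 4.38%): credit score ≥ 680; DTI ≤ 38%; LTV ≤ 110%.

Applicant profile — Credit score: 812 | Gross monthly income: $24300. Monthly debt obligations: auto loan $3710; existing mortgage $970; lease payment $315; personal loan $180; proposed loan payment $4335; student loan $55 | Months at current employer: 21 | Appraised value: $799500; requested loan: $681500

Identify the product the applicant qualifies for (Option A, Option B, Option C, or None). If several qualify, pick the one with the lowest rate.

Total debts = (3,710 + 970 + 315 + 180 + 4,335 + 55) = 9,565; DTI = 9,565/24,300 = 39.4%.
LTV = 681,500/799,500 = 85.2%.
Option A: score 812 ≥ 580; DTI 39.4% ≤ 40%; LTV 85.2% ≤ 90% → qualifies.
Option B: score 812 ≥ 680; DTI 39.4% > 38%; LTV 85.2% ≤ 95% → does not qualify.
Option C: score 812 ≥ 680; DTI 39.4% > 38%; LTV 85.2% ≤ 110% → does not qualify.

Option A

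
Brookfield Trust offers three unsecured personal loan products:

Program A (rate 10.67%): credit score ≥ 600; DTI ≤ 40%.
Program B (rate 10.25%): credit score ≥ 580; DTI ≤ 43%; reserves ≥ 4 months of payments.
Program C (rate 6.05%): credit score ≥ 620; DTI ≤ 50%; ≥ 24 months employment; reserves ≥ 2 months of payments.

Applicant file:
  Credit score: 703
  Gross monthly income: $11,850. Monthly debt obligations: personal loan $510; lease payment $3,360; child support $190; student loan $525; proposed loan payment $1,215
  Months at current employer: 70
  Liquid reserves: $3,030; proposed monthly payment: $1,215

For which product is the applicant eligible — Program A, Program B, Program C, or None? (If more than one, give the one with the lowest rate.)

Program C

Total debts = (510 + 3,360 + 190 + 525 + 1,215) = 5,800; DTI = 5,800/11,850 = 48.9%.
Reserves = 3,030/1,215 = 2.5 months.
Program A: score 703 ≥ 600; DTI 48.9% > 40% → does not qualify.
Program B: score 703 ≥ 580; DTI 48.9% > 43%; reserves 2.5 < 4 mo → does not qualify.
Program C: score 703 ≥ 620; DTI 48.9% ≤ 50%; employment 70 ≥ 24 mo; reserves 2.5 ≥ 2 mo → qualifies.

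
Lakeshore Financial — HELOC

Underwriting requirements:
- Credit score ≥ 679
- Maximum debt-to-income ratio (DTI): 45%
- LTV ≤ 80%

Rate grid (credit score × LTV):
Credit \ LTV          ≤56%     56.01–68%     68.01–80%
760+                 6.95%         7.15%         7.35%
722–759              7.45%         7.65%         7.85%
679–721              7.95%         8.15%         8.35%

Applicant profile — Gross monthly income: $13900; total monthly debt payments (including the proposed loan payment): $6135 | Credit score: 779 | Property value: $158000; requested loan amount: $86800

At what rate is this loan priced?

6.95%

Credit score 779 ≥ 679; Debt-to-income = 6,135/13,900 = 44.1% — meets 45% limit
LTV: 86,800 ÷ 158,000 = 54.9%, within 80% cap
Credit 779 → row 760+; LTV 54.9% → column ≤56%. Grid cell → 6.95%.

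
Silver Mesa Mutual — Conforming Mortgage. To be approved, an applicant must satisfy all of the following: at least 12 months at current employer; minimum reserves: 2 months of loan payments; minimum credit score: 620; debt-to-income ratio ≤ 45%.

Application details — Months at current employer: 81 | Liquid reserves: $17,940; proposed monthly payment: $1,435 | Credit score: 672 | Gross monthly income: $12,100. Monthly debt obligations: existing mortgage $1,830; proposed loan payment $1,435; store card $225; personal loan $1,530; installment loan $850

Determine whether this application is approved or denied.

Denied

Employment 81 ≥ 12 months
Reserves: 17,940 ÷ 1,435 = 12.5 months (meets 2-month minimum)
Credit score 672 ≥ 620 (meets)
Total monthly debts = (1,830 + 1,435 + 225 + 1,530 + 850) = 5,870. DTI: 5,870 ÷ 12,100 = 48.5%, exceeds the 45% cap
Fails on DTI.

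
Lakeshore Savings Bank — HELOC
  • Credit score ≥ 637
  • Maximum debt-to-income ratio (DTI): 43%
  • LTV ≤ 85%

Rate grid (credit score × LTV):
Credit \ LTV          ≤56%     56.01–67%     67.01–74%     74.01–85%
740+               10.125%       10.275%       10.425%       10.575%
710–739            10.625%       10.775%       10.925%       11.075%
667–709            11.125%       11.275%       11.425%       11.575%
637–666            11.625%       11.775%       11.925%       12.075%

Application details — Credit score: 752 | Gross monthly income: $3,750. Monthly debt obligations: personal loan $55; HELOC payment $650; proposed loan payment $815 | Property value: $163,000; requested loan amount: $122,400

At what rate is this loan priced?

10.575%

Credit score 752 ≥ 637; Total monthly debts = (55 + 650 + 815) = 1,520. Debt-to-income = 1,520/3,750 = 40.5% — meets 43% limit
LTV: 122,400 ÷ 163,000 = 75.1%, within 85% cap
Credit 752 → row 740+; LTV 75.1% → column 74.01–85%. Grid cell → 10.575%.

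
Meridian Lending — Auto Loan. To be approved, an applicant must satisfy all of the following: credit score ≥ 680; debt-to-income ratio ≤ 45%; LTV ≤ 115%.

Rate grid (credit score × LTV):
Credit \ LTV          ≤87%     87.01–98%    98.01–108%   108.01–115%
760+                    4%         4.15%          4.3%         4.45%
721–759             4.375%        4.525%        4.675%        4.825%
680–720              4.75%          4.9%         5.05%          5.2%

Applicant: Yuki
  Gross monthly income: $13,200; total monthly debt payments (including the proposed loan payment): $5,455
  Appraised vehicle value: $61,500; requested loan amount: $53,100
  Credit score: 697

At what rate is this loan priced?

Credit score 697 ≥ 680; Debt-to-income = 5,455/13,200 = 41.3% — meets 45% limit
Loan-to-value = 53,100/61,500 = 86.3% — pass (115% max)
Credit 697 → row 680–720; LTV 86.3% → column ≤87%. Grid cell → 4.75%.

4.75%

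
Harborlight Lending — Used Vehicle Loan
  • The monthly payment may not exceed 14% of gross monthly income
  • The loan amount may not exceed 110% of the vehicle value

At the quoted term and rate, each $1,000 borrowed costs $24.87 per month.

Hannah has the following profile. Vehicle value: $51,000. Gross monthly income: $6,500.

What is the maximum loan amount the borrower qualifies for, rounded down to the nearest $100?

$36,500

Payment cap: 14% × $6,500 = $910/month.
At $24.87 per $1,000, that supports 910/24.87 × 1,000 ≈ $36,590 → $36,500.
LTV cap: 110% × $51,000 = $56,100 → $56,100.
Binding constraint: payment-to-income.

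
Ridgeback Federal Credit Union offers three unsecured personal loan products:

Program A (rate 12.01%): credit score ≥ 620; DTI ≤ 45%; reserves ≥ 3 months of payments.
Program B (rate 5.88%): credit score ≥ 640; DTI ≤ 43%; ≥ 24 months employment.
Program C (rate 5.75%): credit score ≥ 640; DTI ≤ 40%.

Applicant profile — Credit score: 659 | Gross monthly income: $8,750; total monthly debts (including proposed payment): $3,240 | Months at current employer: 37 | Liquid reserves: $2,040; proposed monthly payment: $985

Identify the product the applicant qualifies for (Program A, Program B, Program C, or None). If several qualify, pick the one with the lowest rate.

DTI = 3,240/8,750 = 37%.
Reserves = 2,040/985 = 2.1 months.
Program A: score 659 ≥ 620; DTI 37% ≤ 45%; reserves 2.1 < 3 mo → does not qualify.
Program B: score 659 ≥ 640; DTI 37% ≤ 43%; employment 37 ≥ 24 mo → qualifies.
Program C: score 659 ≥ 640; DTI 37% ≤ 40% → qualifies.
Qualifying: Program B, Program C. Lowest rate is 5.75% → Program C.

Program C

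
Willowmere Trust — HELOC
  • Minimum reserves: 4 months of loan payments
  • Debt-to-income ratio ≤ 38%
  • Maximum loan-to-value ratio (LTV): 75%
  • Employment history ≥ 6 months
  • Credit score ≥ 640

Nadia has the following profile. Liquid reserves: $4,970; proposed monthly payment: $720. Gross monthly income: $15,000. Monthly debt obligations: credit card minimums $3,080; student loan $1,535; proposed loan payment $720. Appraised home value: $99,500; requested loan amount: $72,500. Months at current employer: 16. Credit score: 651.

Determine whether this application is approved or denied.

Approved

Reserves = 4,970/720 = 6.9 months ≥ 4
Total monthly debts = (3,080 + 1,535 + 720) = 5,335. DTI = 5,335/15,000 = 35.6% ≤ 38%
LTV = 72,500/99,500 = 72.9% ≤ 75%
Employment 16 ≥ 6 months
Credit score 651 ≥ 640 (meets)
All criteria satisfied.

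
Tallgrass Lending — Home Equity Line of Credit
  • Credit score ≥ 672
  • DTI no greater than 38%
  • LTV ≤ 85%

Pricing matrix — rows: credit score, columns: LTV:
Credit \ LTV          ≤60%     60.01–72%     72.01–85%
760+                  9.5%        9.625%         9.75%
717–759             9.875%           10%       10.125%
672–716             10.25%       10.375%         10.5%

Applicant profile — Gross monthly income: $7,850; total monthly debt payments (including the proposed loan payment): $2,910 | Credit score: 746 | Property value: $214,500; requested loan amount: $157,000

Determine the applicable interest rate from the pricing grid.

Credit score 746 ≥ 672; DTI = 2,910/7,850 = 37.1% ≤ 38%
LTV = 157,000/214,500 = 73.2% ≤ 85%
Row: 746 falls in 717–759. Column: 73.2% falls in 72.01–85%. Rate = 10.125%.

10.125%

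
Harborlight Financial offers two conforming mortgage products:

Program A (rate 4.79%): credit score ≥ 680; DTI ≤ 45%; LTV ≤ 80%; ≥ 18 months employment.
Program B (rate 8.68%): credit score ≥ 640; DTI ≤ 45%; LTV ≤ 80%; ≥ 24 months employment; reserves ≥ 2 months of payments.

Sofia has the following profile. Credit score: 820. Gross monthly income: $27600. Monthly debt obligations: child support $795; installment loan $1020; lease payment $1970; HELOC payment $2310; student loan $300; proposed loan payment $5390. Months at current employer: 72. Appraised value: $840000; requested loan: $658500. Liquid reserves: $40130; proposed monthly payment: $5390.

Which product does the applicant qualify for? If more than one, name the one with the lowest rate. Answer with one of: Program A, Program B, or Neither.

Total debts = (795 + 1,020 + 1,970 + 2,310 + 300 + 5,390) = 11,785; DTI = 11,785/27,600 = 42.7%.
LTV = 658,500/840,000 = 78.4%.
Reserves = 40,130/5,390 = 7.4 months.
Program A: score 820 ≥ 680; DTI 42.7% ≤ 45%; LTV 78.4% ≤ 80%; employment 72 ≥ 18 mo → qualifies.
Program B: score 820 ≥ 640; DTI 42.7% ≤ 45%; LTV 78.4% ≤ 80%; employment 72 ≥ 24 mo; reserves 7.4 ≥ 2 mo → qualifies.
Qualifying: Program A, Program B. Lowest rate is 4.79% → Program A.

Program A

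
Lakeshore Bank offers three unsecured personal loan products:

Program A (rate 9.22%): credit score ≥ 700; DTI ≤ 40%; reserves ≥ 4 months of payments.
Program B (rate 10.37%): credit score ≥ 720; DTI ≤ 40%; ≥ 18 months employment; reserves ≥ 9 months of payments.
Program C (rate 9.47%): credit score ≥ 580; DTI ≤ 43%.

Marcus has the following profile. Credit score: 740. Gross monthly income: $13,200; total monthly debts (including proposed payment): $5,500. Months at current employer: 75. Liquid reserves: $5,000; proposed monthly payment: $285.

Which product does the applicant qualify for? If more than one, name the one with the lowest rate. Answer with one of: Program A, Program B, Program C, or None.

DTI = 5,500/13,200 = 41.7%.
Reserves = 5,000/285 = 17.5 months.
Program A: score 740 ≥ 700; DTI 41.7% > 40%; reserves 17.5 ≥ 4 mo → does not qualify.
Program B: score 740 ≥ 720; DTI 41.7% > 40%; employment 75 ≥ 18 mo; reserves 17.5 ≥ 9 mo → does not qualify.
Program C: score 740 ≥ 580; DTI 41.7% ≤ 43% → qualifies.

Program C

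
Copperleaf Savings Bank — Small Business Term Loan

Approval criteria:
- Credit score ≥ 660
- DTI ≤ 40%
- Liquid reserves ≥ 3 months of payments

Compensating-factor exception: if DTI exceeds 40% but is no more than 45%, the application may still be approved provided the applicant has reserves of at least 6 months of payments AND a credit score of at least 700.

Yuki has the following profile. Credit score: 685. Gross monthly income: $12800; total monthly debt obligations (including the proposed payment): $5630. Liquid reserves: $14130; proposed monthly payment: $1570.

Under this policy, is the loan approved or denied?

Credit score 685 ≥ 660 (meets base)
DTI = 5,630/12,800 = 44% > 40% — standard DTI limit exceeded.
Reserves = 14,130/1,570 = 9.0 months ≥ 3
DTI 44% is within the 40%–45% exception band; checking compensating factors.
Reserves 9.0 ≥ 6 months; credit score 685 < 700.
Override conditions not both satisfied; exception does not apply.

Denied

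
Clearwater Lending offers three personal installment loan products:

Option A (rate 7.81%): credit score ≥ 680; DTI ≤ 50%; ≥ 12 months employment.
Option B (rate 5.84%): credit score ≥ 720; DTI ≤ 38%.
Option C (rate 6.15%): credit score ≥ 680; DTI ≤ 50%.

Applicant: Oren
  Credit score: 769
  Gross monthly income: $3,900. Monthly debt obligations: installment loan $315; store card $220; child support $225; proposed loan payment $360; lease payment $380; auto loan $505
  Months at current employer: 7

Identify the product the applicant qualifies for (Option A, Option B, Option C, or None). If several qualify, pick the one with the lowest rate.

None

Total debts = (315 + 220 + 225 + 360 + 380 + 505) = 2,005; DTI = 2,005/3,900 = 51.4%.
Option A: score 769 ≥ 680; DTI 51.4% > 50%; employment 7 < 12 mo → does not qualify.
Option B: score 769 ≥ 720; DTI 51.4% > 38% → does not qualify.
Option C: score 769 ≥ 680; DTI 51.4% > 50% → does not qualify.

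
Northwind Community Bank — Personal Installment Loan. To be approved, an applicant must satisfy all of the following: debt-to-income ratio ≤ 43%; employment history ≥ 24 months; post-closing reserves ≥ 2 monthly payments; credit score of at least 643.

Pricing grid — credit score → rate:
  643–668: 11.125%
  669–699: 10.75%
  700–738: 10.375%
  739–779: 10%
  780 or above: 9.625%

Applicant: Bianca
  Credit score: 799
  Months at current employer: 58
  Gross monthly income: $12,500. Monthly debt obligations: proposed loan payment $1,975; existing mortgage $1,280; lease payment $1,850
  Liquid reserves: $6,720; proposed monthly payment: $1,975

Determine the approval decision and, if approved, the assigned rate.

Approved at 9.625%

Credit score 799 ≥ 643 (meets minimum)
Reserves: 6,720 ÷ 1,975 = 3.4 months (meets 2-month minimum)
Total monthly debts = (1,975 + 1,280 + 1,850) = 5,105. Debt-to-income = 5,105/12,500 = 40.8% — meets 43% limit
Employment 58 ≥ 24 months
All requirements met. Score 799 falls in the 780 or above tier → 9.625%.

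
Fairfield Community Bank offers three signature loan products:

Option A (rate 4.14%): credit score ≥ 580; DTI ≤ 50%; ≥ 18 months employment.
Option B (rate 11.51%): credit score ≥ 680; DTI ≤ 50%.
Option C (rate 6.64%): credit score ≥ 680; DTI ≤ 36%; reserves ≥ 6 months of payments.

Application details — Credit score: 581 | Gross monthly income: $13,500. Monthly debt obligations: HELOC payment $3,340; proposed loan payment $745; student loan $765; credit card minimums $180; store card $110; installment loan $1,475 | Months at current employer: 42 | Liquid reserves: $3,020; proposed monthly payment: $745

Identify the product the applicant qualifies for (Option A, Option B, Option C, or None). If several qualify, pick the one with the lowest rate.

Option A

Total debts = (3,340 + 745 + 765 + 180 + 110 + 1,475) = 6,615; DTI = 6,615/13,500 = 49%.
Reserves = 3,020/745 = 4.1 months.
Option A: score 581 ≥ 580; DTI 49% ≤ 50%; employment 42 ≥ 18 mo → qualifies.
Option B: score 581 < 680; DTI 49% ≤ 50% → does not qualify.
Option C: score 581 < 680; DTI 49% > 36%; reserves 4.1 < 6 mo → does not qualify.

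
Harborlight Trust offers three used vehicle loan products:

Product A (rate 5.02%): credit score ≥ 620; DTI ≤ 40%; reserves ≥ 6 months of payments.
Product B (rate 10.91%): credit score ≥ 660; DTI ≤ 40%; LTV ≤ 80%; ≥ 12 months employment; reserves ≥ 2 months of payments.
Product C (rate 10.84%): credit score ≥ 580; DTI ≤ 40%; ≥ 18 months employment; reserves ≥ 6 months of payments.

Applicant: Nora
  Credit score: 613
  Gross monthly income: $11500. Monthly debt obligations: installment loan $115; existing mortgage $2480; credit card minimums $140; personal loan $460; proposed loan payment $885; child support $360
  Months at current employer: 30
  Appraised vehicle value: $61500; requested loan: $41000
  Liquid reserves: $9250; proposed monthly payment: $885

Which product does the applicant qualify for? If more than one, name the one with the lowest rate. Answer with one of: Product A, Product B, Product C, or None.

Total debts = (115 + 2,480 + 140 + 460 + 885 + 360) = 4,440; DTI = 4,440/11,500 = 38.6%.
LTV = 41,000/61,500 = 66.7%.
Reserves = 9,250/885 = 10.5 months.
Product A: score 613 < 620; DTI 38.6% ≤ 40%; reserves 10.5 ≥ 6 mo → does not qualify.
Product B: score 613 < 660; DTI 38.6% ≤ 40%; LTV 66.7% ≤ 80%; employment 30 ≥ 12 mo; reserves 10.5 ≥ 2 mo → does not qualify.
Product C: score 613 ≥ 580; DTI 38.6% ≤ 40%; employment 30 ≥ 18 mo; reserves 10.5 ≥ 6 mo → qualifies.

Product C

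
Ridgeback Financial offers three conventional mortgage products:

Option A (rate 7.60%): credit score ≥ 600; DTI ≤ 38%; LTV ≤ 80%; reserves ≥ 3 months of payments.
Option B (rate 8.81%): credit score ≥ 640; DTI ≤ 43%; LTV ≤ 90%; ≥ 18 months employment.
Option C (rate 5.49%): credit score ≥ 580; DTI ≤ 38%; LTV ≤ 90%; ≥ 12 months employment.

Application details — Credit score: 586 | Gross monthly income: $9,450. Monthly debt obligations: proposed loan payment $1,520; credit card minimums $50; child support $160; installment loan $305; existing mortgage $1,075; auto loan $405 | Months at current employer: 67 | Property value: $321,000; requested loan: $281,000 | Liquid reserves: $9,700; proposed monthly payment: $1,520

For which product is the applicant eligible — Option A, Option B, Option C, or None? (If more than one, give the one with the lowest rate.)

Option C

Total debts = (1,520 + 50 + 160 + 305 + 1,075 + 405) = 3,515; DTI = 3,515/9,450 = 37.2%.
LTV = 281,000/321,000 = 87.5%.
Reserves = 9,700/1,520 = 6.4 months.
Option A: score 586 < 600; DTI 37.2% ≤ 38%; LTV 87.5% > 80%; reserves 6.4 ≥ 3 mo → does not qualify.
Option B: score 586 < 640; DTI 37.2% ≤ 43%; LTV 87.5% ≤ 90%; employment 67 ≥ 18 mo → does not qualify.
Option C: score 586 ≥ 580; DTI 37.2% ≤ 38%; LTV 87.5% ≤ 90%; employment 67 ≥ 12 mo → qualifies.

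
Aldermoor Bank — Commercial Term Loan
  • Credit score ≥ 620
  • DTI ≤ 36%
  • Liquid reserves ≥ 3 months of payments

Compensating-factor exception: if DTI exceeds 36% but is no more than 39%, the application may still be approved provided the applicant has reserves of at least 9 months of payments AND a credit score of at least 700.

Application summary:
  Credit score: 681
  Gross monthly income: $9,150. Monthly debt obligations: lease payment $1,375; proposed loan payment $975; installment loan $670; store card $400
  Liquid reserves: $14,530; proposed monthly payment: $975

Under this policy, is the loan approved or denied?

Credit score 681 ≥ 620 (meets base)
Total debts = (1,375 + 975 + 670 + 400) = 3,420. DTI: 3,420 ÷ 9,150 = 37.4%, over the 36% base limit.
Reserves: 14,530 ÷ 975 = 14.9 months (meets 3-month minimum)
DTI 37.4% is within the 36%–39% exception band; checking compensating factors.
Reserves 14.9 ≥ 9 months; credit score 681 < 700.
Compensating-factor requirement not fully met.

Denied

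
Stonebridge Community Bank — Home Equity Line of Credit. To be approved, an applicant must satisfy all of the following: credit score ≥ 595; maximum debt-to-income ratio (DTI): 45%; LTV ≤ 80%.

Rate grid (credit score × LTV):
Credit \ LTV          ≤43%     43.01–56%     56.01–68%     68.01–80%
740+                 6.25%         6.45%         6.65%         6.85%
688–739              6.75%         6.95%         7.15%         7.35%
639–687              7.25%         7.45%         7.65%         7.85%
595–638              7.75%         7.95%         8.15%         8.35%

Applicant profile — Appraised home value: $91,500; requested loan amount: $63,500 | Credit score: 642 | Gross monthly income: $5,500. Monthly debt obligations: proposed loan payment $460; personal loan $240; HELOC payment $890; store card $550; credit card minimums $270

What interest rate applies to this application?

Credit score 642 ≥ 595; Total monthly debts = (460 + 240 + 890 + 550 + 270) = 2,410. Debt-to-income = 2,410/5,500 = 43.8% — meets 45% limit
LTV = 63,500/91,500 = 69.4% ≤ 80%
Score 642 is in the 639–687 band; LTV 69.4% is in the 68.01–80% band → 7.85%.

7.85%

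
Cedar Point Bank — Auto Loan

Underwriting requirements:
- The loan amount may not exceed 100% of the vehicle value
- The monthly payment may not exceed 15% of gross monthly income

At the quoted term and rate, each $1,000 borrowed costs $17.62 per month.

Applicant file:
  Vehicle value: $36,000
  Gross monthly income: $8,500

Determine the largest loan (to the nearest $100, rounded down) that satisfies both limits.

$36,000

Payment cap: 15% × $8,500 = $1,275/month.
At $17.62 per $1,000, that supports 1,275/17.62 × 1,000 ≈ $72,360 → $72,300.
LTV cap: 100% × $36,000 = $36,000 → $36,000.
Binding constraint: loan-to-value.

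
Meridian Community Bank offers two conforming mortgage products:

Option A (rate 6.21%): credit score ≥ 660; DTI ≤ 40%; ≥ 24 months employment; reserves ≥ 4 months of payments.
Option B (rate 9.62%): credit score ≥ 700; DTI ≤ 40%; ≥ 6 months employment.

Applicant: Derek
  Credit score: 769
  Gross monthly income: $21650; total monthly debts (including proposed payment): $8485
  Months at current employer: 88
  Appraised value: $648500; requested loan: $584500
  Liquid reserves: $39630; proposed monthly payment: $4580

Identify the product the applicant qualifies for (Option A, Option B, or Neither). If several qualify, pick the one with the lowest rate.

Option A

DTI = 8,485/21,650 = 39.2%.
LTV = 584,500/648,500 = 90.1%.
Reserves = 39,630/4,580 = 8.7 months.
Option A: score 769 ≥ 660; DTI 39.2% ≤ 40%; employment 88 ≥ 24 mo; reserves 8.7 ≥ 4 mo → qualifies.
Option B: score 769 ≥ 700; DTI 39.2% ≤ 40%; employment 88 ≥ 6 mo → qualifies.
Qualifying: Option A, Option B. Lowest rate is 6.21% → Option A.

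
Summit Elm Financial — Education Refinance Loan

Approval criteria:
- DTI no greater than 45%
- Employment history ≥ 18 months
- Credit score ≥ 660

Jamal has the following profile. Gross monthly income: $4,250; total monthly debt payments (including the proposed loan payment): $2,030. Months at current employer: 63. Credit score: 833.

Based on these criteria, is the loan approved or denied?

Denied

DTI: 2,030 ÷ 4,250 = 47.8%, exceeds the 45% cap
Employment 63 ≥ 18 months
Credit score 833 ≥ 660 (meets)
Fails on DTI.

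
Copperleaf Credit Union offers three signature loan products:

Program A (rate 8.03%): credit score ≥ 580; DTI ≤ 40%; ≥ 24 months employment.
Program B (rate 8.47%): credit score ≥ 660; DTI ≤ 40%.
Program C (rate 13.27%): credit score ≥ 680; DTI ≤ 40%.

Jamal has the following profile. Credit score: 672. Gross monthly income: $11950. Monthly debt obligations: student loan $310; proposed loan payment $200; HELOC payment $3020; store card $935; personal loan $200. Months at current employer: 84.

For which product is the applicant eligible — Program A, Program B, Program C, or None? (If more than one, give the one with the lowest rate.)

Program A

Total debts = (310 + 200 + 3,020 + 935 + 200) = 4,665; DTI = 4,665/11,950 = 39%.
Program A: score 672 ≥ 580; DTI 39% ≤ 40%; employment 84 ≥ 24 mo → qualifies.
Program B: score 672 ≥ 660; DTI 39% ≤ 40% → qualifies.
Program C: score 672 < 680; DTI 39% ≤ 40% → does not qualify.
Qualifying: Program A, Program B. Lowest rate is 8.03% → Program A.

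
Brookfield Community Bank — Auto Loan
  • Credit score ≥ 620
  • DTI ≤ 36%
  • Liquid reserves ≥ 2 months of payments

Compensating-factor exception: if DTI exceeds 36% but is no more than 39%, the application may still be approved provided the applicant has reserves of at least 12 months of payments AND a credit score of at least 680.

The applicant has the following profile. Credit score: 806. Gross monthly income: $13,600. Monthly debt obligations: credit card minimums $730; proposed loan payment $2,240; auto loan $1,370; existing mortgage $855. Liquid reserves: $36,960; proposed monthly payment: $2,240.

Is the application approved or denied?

Approved

Credit score 806 ≥ 620 (meets base)
Total debts = (730 + 2,240 + 1,370 + 855) = 5,195. DTI = 5,195/13,600 = 38.2% > 36% — standard DTI limit exceeded.
Reserves = 36,960/2,240 = 16.5 months ≥ 2
38.2% falls in the override range (36%–39%), so the compensating-factor test applies.
Reserves 16.5 ≥ 12 months; credit score 806 ≥ 680.
Both compensating conditions met → exception applies.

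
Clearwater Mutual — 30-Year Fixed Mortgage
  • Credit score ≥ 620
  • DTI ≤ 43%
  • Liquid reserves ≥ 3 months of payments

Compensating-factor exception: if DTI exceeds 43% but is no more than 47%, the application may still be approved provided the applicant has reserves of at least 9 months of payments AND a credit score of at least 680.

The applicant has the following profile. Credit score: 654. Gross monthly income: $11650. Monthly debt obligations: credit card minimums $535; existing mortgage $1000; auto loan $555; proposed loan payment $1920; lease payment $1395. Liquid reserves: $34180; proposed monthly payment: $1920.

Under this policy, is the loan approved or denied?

Credit score 654 ≥ 620 (meets base)
Total debts = (535 + 1,000 + 555 + 1,920 + 1,395) = 5,405. DTI = 5,405/11,650 = 46.4% > 43% — standard DTI limit exceeded.
Reserves: 34,180 ÷ 1,920 = 17.8 months (meets 3-month minimum)
DTI 46.4% is within the 43%–47% exception band; checking compensating factors.
Reserves 17.8 ≥ 9 months; credit score 654 < 680.
Compensating-factor requirement not fully met.

Denied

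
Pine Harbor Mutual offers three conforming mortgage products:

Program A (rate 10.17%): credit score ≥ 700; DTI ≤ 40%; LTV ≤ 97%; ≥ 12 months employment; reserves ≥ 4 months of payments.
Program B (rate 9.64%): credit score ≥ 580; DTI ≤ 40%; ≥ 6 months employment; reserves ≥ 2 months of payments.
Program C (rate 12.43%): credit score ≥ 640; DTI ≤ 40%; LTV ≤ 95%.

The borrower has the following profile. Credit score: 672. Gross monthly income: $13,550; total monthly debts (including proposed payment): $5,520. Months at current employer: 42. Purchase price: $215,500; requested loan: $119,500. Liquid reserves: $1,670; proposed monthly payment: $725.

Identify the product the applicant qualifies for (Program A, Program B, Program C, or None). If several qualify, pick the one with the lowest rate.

DTI = 5,520/13,550 = 40.7%.
LTV = 119,500/215,500 = 55.5%.
Reserves = 1,670/725 = 2.3 months.
Program A: score 672 < 700; DTI 40.7% > 40%; LTV 55.5% ≤ 97%; employment 42 ≥ 12 mo; reserves 2.3 < 4 mo → does not qualify.
Program B: score 672 ≥ 580; DTI 40.7% > 40%; employment 42 ≥ 6 mo; reserves 2.3 ≥ 2 mo → does not qualify.
Program C: score 672 ≥ 640; DTI 40.7% > 40%; LTV 55.5% ≤ 95% → does not qualify.

None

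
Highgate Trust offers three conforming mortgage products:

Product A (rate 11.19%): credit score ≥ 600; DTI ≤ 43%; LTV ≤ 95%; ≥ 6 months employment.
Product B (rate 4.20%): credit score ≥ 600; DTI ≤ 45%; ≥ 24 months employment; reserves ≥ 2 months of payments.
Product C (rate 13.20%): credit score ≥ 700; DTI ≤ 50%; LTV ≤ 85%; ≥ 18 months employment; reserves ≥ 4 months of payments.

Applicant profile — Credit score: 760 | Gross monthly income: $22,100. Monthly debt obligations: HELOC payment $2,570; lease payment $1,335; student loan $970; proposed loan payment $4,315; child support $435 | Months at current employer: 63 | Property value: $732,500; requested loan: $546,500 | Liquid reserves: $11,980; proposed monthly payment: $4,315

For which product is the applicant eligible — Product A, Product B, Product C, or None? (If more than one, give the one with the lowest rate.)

Product B

Total debts = (2,570 + 1,335 + 970 + 4,315 + 435) = 9,625; DTI = 9,625/22,100 = 43.6%.
LTV = 546,500/732,500 = 74.6%.
Reserves = 11,980/4,315 = 2.8 months.
Product A: score 760 ≥ 600; DTI 43.6% > 43%; LTV 74.6% ≤ 95%; employment 63 ≥ 6 mo → does not qualify.
Product B: score 760 ≥ 600; DTI 43.6% ≤ 45%; employment 63 ≥ 24 mo; reserves 2.8 ≥ 2 mo → qualifies.
Product C: score 760 ≥ 700; DTI 43.6% ≤ 50%; LTV 74.6% ≤ 85%; employment 63 ≥ 18 mo; reserves 2.8 < 4 mo → does not qualify.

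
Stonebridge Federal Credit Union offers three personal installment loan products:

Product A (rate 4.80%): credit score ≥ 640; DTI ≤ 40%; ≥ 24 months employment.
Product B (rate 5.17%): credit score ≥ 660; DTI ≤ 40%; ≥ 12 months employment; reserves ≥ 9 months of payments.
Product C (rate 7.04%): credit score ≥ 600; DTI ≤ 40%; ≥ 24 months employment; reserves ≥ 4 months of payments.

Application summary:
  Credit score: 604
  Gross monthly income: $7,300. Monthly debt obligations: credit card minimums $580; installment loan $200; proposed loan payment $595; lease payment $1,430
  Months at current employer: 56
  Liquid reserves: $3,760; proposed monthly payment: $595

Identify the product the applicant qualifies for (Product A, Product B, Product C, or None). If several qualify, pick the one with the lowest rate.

Product C

Total debts = (580 + 200 + 595 + 1,430) = 2,805; DTI = 2,805/7,300 = 38.4%.
Reserves = 3,760/595 = 6.3 months.
Product A: score 604 < 640; DTI 38.4% ≤ 40%; employment 56 ≥ 24 mo → does not qualify.
Product B: score 604 < 660; DTI 38.4% ≤ 40%; employment 56 ≥ 12 mo; reserves 6.3 < 9 mo → does not qualify.
Product C: score 604 ≥ 600; DTI 38.4% ≤ 40%; employment 56 ≥ 24 mo; reserves 6.3 ≥ 4 mo → qualifies.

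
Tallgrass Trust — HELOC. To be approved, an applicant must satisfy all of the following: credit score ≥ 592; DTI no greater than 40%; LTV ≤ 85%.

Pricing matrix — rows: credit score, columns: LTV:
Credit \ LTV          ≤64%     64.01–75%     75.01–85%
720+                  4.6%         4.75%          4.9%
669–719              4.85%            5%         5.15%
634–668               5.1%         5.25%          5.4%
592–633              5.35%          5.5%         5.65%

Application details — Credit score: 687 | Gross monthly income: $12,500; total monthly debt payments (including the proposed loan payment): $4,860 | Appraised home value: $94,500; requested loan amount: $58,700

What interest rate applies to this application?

Credit score 687 ≥ 592; Debt-to-income = 4,860/12,500 = 38.9% — meets 40% limit
LTV: 58,700 ÷ 94,500 = 62.1%, within 85% cap
Row: 687 falls in 669–719. Column: 62.1% falls in ≤64%. Rate = 4.85%.

4.85%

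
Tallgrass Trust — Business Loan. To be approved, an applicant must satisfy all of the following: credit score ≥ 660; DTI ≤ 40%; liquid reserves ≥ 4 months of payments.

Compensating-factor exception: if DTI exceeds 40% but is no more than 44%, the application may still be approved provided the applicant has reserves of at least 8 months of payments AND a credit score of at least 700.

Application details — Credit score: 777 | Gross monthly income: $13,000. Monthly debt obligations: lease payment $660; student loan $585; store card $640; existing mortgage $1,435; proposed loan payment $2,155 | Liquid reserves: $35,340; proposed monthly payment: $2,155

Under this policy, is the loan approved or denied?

Approved

Credit score 777 ≥ 660 (meets base)
Total debts = (660 + 585 + 640 + 1,435 + 2,155) = 5,475. DTI = 5,475/13,000 = 42.1% > 40% — standard DTI limit exceeded.
Reserves: 35,340 ÷ 2,155 = 16.4 months (meets 4-month minimum)
DTI 42.1% is within the 40%–44% exception band; checking compensating factors.
Override check — reserves: 16.4 mo (ok); score: 777 (ok).
Both compensating conditions met → exception applies.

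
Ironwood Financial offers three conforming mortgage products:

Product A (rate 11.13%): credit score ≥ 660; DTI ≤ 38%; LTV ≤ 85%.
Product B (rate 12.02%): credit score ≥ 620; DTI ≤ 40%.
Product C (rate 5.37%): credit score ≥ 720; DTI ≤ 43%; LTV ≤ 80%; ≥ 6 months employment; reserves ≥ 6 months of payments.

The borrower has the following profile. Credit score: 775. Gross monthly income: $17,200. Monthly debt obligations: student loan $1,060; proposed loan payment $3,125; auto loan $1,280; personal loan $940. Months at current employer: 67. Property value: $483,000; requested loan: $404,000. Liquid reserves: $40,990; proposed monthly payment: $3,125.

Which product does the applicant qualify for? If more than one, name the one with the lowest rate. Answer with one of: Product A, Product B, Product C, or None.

Total debts = (1,060 + 3,125 + 1,280 + 940) = 6,405; DTI = 6,405/17,200 = 37.2%.
LTV = 404,000/483,000 = 83.6%.
Reserves = 40,990/3,125 = 13.1 months.
Product A: score 775 ≥ 660; DTI 37.2% ≤ 38%; LTV 83.6% ≤ 85% → qualifies.
Product B: score 775 ≥ 620; DTI 37.2% ≤ 40% → qualifies.
Product C: score 775 ≥ 720; DTI 37.2% ≤ 43%; LTV 83.6% > 80%; employment 67 ≥ 6 mo; reserves 13.1 ≥ 6 mo → does not qualify.
Qualifying: Product A, Product B. Lowest rate is 11.13% → Product A.

Product A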